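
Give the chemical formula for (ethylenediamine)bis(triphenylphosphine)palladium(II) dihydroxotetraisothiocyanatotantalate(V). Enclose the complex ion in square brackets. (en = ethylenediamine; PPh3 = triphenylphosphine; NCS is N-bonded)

[Pd(en)(PPh3)2][Ta(NCS)4(OH)2]2

Cation [Pd…]: ligand charges 0, Pd(II) ⇒ ion charge 2+.
Anion [Ta…]: ligand charges -6, Ta(V) ⇒ ion charge 1−.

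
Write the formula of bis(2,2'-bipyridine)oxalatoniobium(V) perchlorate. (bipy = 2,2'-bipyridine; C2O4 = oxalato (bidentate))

Ligands: 2 2,2'-bipyridine (bipy, neutral), 1 oxalato (C2O4, -2). Ligand charge sum = -2.
With Nb in oxidation state +5, the complex ion is [Nb...]^3+.
Charge balance with perchlorate (-1) requires 1 complex ion per 3 perchlorate.

[Nb(bipy)2(C2O4)](ClO4)3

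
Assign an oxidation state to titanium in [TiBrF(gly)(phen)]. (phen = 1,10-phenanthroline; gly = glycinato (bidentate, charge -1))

+3

No counter-ion: the bracketed complex is neutral.
Ligand charges: 1×Br = -1; 1×F = -1; 1×phen neutral; 1×gly = -1; sum -3.
Ti + (-3) = 0 ⇒ Ti is +3.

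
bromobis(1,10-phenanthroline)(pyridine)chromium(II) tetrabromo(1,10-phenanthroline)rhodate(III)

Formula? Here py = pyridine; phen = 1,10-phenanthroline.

[CrBr(phen)2(py)][RhBr4(phen)]

Cation [Cr…]: ligand charges -1, Cr(II) ⇒ ion charge 1+.
Anion [Rh…]: ligand charges -4, Rh(III) ⇒ ion charge 1−.
One 1+ cation balances one 1− anion.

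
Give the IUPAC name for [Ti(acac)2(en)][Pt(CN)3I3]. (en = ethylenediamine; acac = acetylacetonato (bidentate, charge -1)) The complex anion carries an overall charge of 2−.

Both ions are complex: the cation is named first with the plain metal name, the anion second with the -ate form; each ion's ligands are alphabetised independently.
The complex anion is given as 2−; its ligand charges sum to -6, so Pt = +4.
A 1:1 salt means the cation carries the equal and opposite charge, 2+.
Cation: ligand charges sum to -2; for the ion to be 2+, Ti = +4.

bis(acetylacetonato)(ethylenediamine)titanium(IV) tricyanotriiodoplatinate(IV)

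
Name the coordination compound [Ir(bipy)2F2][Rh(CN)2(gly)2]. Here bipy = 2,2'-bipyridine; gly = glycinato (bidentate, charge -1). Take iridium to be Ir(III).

Both ions are complex: the cation is named first with the plain metal name, the anion second with the -ate form; each ion's ligands are alphabetised independently.
Ir is given as +3; the cation's ligand charges sum to -2, so the complex cation is 1+.
A 1:1 salt means the anion carries the equal and opposite charge, 1−.
Anion: ligand charges sum to -4; for the ion to be 1−, Rh = +3.

bis(2,2'-bipyridine)difluoroiridium(III) dicyanobis(glycinato)rhodate(III)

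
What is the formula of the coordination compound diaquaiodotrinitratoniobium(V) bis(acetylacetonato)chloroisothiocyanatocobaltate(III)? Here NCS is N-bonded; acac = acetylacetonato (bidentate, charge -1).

Cation [Nb…]: ligand charges -4, Nb(V) ⇒ ion charge 1+.
Anion [Co…]: ligand charges -4, Co(III) ⇒ ion charge 1−.
One 1+ cation balances one 1− anion.

[Nb(H2O)2I(NO3)3][Co(acac)2Cl(NCS)]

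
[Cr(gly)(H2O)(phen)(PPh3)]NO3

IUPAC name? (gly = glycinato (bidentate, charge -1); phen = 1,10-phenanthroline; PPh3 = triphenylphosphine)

The 1 nitrate counter-ion carries a total charge of -1, so each complex ion is 1+.
Ligand charges: 1×glycinato (-1 each), 1×1,10-phenanthroline (neutral), 1×aqua (neutral), 1×triphenylphosphine (neutral); total -1. So Cr + (-1) = 1+, giving Cr = +2.
Ligands are named alphabetically: aqua before glycinato before phenanthroline before triphenylphosphine.

aqua(glycinato)(1,10-phenanthroline)(triphenylphosphine)chromium(II) nitrate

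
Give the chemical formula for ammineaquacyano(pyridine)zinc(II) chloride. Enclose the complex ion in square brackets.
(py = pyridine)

[Zn(CN)(H2O)(NH3)(py)]Cl

Ligands: 1 cyano (CN, -1), 1 ammine (NH3, neutral), 1 aqua (H2O, neutral), 1 pyridine (py, neutral). Ligand charge sum = -1.
With Zn in oxidation state +2, the complex ion is [Zn...]^1+.
Charge balance with chloride (-1) requires 1 complex ion per 1 chloride.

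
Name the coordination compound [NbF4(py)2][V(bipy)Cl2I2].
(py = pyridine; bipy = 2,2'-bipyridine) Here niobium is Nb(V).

tetrafluorobis(pyridine)niobium(V) (2,2'-bipyridine)dichlorodiiodovanadate(III)

Both ions are complex: the cation is named first with the plain metal name, the anion second with the -ate form; each ion's ligands are alphabetised independently.
Nb is given as +5; the cation's ligand charges sum to -4, so the complex cation is 1+.
A 1:1 salt means the anion carries the equal and opposite charge, 1−.
Anion: ligand charges sum to -4; for the ion to be 1−, V = +3.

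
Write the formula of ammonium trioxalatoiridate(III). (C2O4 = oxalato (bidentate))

(NH4)3[Ir(C2O4)3]

Ligands: 3 oxalato (C2O4, -2). Ligand charge sum = -6.
With Ir in oxidation state +3, the complex ion is [Ir...]^3−.
Charge balance with ammonium (+1) requires 1 complex ion per 3 ammonium.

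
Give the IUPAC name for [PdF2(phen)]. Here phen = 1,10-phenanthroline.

There is no counter-ion, so the complex is neutral overall.
Ligand charges: 1×1,10-phenanthroline (neutral), 2×fluoro (-1 each); total -2. So Pd + (-2) = 0, giving Pd = +2.
Ligands are named alphabetically: fluoro before phenanthroline.

difluoro(1,10-phenanthroline)palladium(II)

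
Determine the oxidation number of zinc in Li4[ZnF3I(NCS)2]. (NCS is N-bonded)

+2

4 lithium outside the brackets (+1 each) → the complex ion is 4−.
Ligand charges: 2×NCS = -2; 3×F = -3; 1×I = -1; sum -6.
Zn + (-6) = 4− ⇒ Zn is +2.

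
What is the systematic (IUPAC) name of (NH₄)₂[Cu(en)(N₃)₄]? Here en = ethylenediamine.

ammonium tetraazido(ethylenediamine)cuprate(II)

The 2 ammonium counter-ions carry a total charge of +2, so each complex ion is 2−.
Ligand charges: 1×ethylenediamine (neutral), 4×azido (-1 each); total -4. So Cu + (-4) = 2−, giving Cu = +2.
The complex ion is anionic, so copper takes the -ate form cuprate(II).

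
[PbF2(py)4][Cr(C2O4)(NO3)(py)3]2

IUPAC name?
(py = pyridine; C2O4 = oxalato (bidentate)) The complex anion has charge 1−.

Both ions are complex: the cation is named first with the plain metal name, the anion second with the -ate form; each ion's ligands are alphabetised independently.
The complex anion is given as 1−; its ligand charges sum to -3, so Cr = +2.
With 2 anions per cation, the cation must be 2×1 = 2+.
Cation: ligand charges sum to -2; for the ion to be 2+, Pb = +4.

difluorotetrakis(pyridine)lead(IV) nitratooxalatotris(pyridine)chromate(II)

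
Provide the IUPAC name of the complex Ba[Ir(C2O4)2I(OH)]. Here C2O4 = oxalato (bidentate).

The 1 barium counter-ion carries a total charge of +2, so each complex ion is 2−.
Ligand charges: 1×hydroxo (-1 each), 2×oxalato (-2 each), 1×iodo (-1 each); total -6. So Ir + (-6) = 2−, giving Ir = +4.
The complex ion is anionic, so iridium takes the -ate form iridate(IV).

barium hydroxoiododioxalatoiridate(IV)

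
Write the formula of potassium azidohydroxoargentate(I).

K[Ag(N3)(OH)]

Ligands: 1 hydroxo (OH, -1), 1 azido (N3, -1). Ligand charge sum = -2.
Charge balance with potassium (+1) requires 1 complex ion per 1 potassium.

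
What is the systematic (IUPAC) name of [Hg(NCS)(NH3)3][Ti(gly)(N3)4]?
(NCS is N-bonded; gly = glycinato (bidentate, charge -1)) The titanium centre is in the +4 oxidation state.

Ti is given as +4; the anion's ligand charges sum to -5, so the complex anion is 1−.
A 1:1 salt means the cation carries the equal and opposite charge, 1+.
Cation: ligand charges sum to -1; for the ion to be 1+, Hg = +2.

triammineisothiocyanatomercury(II) tetraazido(glycinato)titanate(IV)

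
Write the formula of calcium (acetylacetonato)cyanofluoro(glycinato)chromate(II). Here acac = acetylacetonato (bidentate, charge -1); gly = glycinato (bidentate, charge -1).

Ligands: 1 fluoro (F, -1), 1 acetylacetonato (acac, -1), 1 glycinato (gly, -1), 1 cyano (CN, -1). Ligand charge sum = -4.
Charge balance with calcium (+2) requires 1 complex ion per 1 calcium.

Ca[Cr(acac)(CN)F(gly)]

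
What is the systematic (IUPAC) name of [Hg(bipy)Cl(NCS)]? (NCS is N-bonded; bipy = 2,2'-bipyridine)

(2,2'-bipyridine)chloroisothiocyanatomercury(II)

There is no counter-ion, so the complex is neutral overall.
Ligand charges: 1×isothiocyanato (-1 each), 1×2,2'-bipyridine (neutral), 1×chloro (-1 each); total -2. So Hg + (-2) = 0, giving Hg = +2.
Ligands are named alphabetically: bipyridine before chloro before isothiocyanato.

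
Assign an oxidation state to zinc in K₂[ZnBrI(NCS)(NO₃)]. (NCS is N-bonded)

2 potassium outside the brackets (+1 each) → the complex ion is 2−.
Ligand charges: 1×I = -1; 1×Br = -1; 1×NCS = -1; 1×NO3 = -1; sum -4.
Zn + (-4) = 2− ⇒ Zn is +2.

+2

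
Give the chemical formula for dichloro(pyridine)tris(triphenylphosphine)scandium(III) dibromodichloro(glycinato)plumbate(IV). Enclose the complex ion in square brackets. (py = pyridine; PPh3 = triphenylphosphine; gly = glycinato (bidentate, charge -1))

[ScCl2(PPh3)3(py)][PbBr2Cl2(gly)]

Cation [Sc…]: ligand charges -2, Sc(III) ⇒ ion charge 1+.
Anion [Pb…]: ligand charges -5, Pb(IV) ⇒ ion charge 1−.
One 1+ cation balances one 1− anion.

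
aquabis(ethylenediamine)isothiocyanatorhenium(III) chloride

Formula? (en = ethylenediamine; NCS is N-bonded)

[Re(en)2(H2O)(NCS)]Cl2

Ligands: 2 ethylenediamine (en, neutral), 1 isothiocyanato (NCS, -1), 1 aqua (H2O, neutral). Ligand charge sum = -1.
With Re in oxidation state +3, the complex ion is [Re...]^2+.
Charge balance with chloride (-1) requires 1 complex ion per 2 chloride.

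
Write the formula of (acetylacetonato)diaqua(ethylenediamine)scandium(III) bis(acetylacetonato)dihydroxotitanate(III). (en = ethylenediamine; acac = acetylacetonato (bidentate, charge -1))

Cation [Sc…]: ligand charges -1, Sc(III) ⇒ ion charge 2+.
Anion [Ti…]: ligand charges -4, Ti(III) ⇒ ion charge 1−.

[Sc(acac)(en)(H2O)2][Ti(acac)2(OH)2]2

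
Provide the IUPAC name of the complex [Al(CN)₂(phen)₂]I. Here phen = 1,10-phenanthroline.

dicyanobis(1,10-phenanthroline)aluminium(III) iodide

The 1 iodide counter-ion carries a total charge of -1, so each complex ion is 1+.
Ligand charges: 2×cyano (-1 each), 2×1,10-phenanthroline (neutral); total -2. So Al + (-2) = 1+, giving Al = +3.
Ligands are named alphabetically: cyano before phenanthroline.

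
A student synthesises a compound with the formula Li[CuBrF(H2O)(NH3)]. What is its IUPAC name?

lithium ammineaquabromofluorocuprate(I)

The 1 lithium counter-ion carries a total charge of +1, so each complex ion is 1−.
Ligand charges: 1×fluoro (-1 each), 1×aqua (neutral), 1×ammine (neutral), 1×bromo (-1 each); total -2. So Cu + (-2) = 1−, giving Cu = +1.
Ligands are named alphabetically: ammine before aqua before bromo before fluoro.
The complex ion is anionic, so copper takes the -ate form cuprate(I).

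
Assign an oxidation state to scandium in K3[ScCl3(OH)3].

+3

3 potassium outside the brackets (+1 each) → the complex ion is 3−.
Ligand charges: 3×OH = -3; 3×Cl = -3; sum -6.
Sc + (-6) = 3− ⇒ Sc is +3.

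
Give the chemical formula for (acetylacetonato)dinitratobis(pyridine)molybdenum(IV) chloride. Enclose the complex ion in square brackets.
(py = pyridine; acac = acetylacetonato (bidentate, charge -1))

Ligands: 2 nitrato (NO3, -1), 2 pyridine (py, neutral), 1 acetylacetonato (acac, -1). Ligand charge sum = -3.
With Mo in oxidation state +4, the complex ion is [Mo...]^1+.
Charge balance with chloride (-1) requires 1 complex ion per 1 chloride.

[Mo(acac)(NO3)2(py)2]Cl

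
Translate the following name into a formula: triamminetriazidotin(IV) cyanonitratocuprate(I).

Cation [Sn…]: ligand charges -3, Sn(IV) ⇒ ion charge 1+.
Anion [Cu…]: ligand charges -2, Cu(I) ⇒ ion charge 1−.

[Sn(N3)3(NH3)3][Cu(CN)(NO3)]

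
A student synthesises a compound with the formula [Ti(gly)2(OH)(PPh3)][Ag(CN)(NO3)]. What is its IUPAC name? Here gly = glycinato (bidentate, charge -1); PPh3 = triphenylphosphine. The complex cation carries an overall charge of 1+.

bis(glycinato)hydroxo(triphenylphosphine)titanium(IV) cyanonitratoargentate(I)

Both ions are complex: the cation is named first with the plain metal name, the anion second with the -ate form; each ion's ligands are alphabetised independently.
The complex cation is given as 1+; its ligand charges sum to -3, so Ti = +4.
A 1:1 salt means the anion carries the equal and opposite charge, 1−.
Anion: ligand charges sum to -2; for the ion to be 1−, Ag = +1.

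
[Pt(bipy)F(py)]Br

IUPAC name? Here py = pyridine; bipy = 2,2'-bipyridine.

(2,2'-bipyridine)fluoro(pyridine)platinum(II) bromide

The 1 bromide counter-ion carries a total charge of -1, so each complex ion is 1+.
Ligand charges: 1×pyridine (neutral), 1×2,2'-bipyridine (neutral), 1×fluoro (-1 each); total -1. So Pt + (-1) = 1+, giving Pt = +2.
Ligands are named alphabetically: bipyridine before fluoro before pyridine.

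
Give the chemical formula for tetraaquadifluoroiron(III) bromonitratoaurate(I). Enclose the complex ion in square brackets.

Cation [Fe…]: ligand charges -2, Fe(III) ⇒ ion charge 1+.
Anion [Au…]: ligand charges -2, Au(I) ⇒ ion charge 1−.
One 1+ cation balances one 1− anion.

[FeF2(H2O)4][AuBr(NO3)]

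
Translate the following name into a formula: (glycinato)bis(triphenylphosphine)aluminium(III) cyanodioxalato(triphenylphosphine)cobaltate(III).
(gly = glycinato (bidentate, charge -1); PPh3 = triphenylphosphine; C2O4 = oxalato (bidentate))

Cation [Al…]: ligand charges -1, Al(III) ⇒ ion charge 2+.
Anion [Co…]: ligand charges -5, Co(III) ⇒ ion charge 2−.
One 2+ cation balances one 2− anion.

[Al(gly)(PPh3)2][Co(C2O4)2(CN)(PPh3)]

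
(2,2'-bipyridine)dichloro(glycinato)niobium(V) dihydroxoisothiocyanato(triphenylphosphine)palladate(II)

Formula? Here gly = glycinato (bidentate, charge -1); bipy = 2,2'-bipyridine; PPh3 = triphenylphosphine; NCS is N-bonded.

[Nb(bipy)Cl2(gly)][Pd(NCS)(OH)2(PPh3)]2

Cation [Nb…]: ligand charges -3, Nb(V) ⇒ ion charge 2+.
Anion [Pd…]: ligand charges -3, Pd(II) ⇒ ion charge 1−.
One 2+ cation requires 2 of the 1− anion.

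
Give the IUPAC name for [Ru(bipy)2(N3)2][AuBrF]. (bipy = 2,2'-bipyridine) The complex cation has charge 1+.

The complex cation is given as 1+; its ligand charges sum to -2, so Ru = +3.
A 1:1 salt means the anion carries the equal and opposite charge, 1−.
Anion: ligand charges sum to -2; for the ion to be 1−, Au = +1.

diazidobis(2,2'-bipyridine)ruthenium(III) bromofluoroaurate(I)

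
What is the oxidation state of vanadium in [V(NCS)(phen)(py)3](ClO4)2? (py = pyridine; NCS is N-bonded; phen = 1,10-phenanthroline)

+3

2 perchlorate outside the brackets (-1 each) → the complex ion is 2+.
Ligand charges: 3×py neutral; 1×NCS = -1; 1×phen neutral; sum -1.
V + (-1) = 2+ ⇒ V is +3.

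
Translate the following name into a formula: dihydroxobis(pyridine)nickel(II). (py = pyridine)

Ligands: 2 hydroxo (OH, -1), 2 pyridine (py, neutral). Ligand charge sum = -2.
With Ni in oxidation state +2, the complex ion is [Ni...].

[Ni(OH)2(py)2]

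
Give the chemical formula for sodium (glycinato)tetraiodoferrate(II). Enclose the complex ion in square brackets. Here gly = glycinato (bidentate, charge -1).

Ligands: 1 glycinato (gly, -1), 4 iodo (I, -1). Ligand charge sum = -5.
With Fe in oxidation state +2, the complex ion is [Fe...]^3−.
Charge balance with sodium (+1) requires 1 complex ion per 3 sodium.

Na3[Fe(gly)I4]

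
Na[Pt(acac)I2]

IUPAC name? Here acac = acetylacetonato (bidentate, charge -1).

sodium (acetylacetonato)diiodoplatinate(II)

The 1 sodium counter-ion carries a total charge of +1, so each complex ion is 1−.
Ligand charges: 2×iodo (-1 each), 1×acetylacetonato (-1 each); total -3. So Pt + (-3) = 1−, giving Pt = +2.
Ligands are named alphabetically: acetylacetonato before iodo.
The complex ion is anionic, so platinum takes the -ate form platinate(II).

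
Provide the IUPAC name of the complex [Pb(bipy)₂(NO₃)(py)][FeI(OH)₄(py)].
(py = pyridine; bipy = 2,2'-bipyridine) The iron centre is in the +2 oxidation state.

Fe is given as +2; the anion's ligand charges sum to -5, so the complex anion is 3−.
A 1:1 salt means the cation carries the equal and opposite charge, 3+.
Cation: ligand charges sum to -1; for the ion to be 3+, Pb = +4.

bis(2,2'-bipyridine)nitrato(pyridine)lead(IV) tetrahydroxoiodo(pyridine)ferrate(II)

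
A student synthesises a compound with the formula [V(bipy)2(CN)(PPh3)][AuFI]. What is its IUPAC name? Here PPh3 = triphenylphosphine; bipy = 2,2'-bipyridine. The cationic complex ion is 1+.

Both ions are complex: the cation is named first with the plain metal name, the anion second with the -ate form; each ion's ligands are alphabetised independently.
The complex cation is given as 1+; its ligand charges sum to -1, so V = +2.
A 1:1 salt means the anion carries the equal and opposite charge, 1−.
Anion: ligand charges sum to -2; for the ion to be 1−, Au = +1.

bis(2,2'-bipyridine)cyano(triphenylphosphine)vanadium(II) fluoroiodoaurate(I)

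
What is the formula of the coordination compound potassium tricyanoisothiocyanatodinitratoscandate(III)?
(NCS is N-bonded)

K3[Sc(CN)3(NCS)(NO3)2]

Ligands: 2 nitrato (NO3, -1), 3 cyano (CN, -1), 1 isothiocyanato (NCS, -1). Ligand charge sum = -6.
Charge balance with potassium (+1) requires 1 complex ion per 3 potassium.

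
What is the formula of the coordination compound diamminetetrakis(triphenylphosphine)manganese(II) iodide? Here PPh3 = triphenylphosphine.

[Mn(NH3)2(PPh3)4]I2

Ligands: 4 triphenylphosphine (PPh3, neutral), 2 ammine (NH3, neutral). Ligand charge sum = 0.
With Mn in oxidation state +2, the complex ion is [Mn...]^2+.
Charge balance with iodide (-1) requires 1 complex ion per 2 iodide.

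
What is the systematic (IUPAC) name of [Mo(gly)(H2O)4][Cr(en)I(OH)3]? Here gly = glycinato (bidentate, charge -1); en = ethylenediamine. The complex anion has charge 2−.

tetraaqua(glycinato)molybdenum(III) (ethylenediamine)trihydroxoiodochromate(II)

Both ions are complex: the cation is named first with the plain metal name, the anion second with the -ate form; each ion's ligands are alphabetised independently.
The complex anion is given as 2−; its ligand charges sum to -4, so Cr = +2.
A 1:1 salt means the cation carries the equal and opposite charge, 2+.
Cation: ligand charges sum to -1; for the ion to be 2+, Mo = +3.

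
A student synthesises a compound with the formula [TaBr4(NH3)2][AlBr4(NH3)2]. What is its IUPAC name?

diamminetetrabromotantalum(V) diamminetetrabromoaluminate(III)

Aluminium is always +3 in its complexes; the anion's ligand charges sum to -4, so the complex anion is 1−.
A 1:1 salt means the cation carries the equal and opposite charge, 1+.
Cation: ligand charges sum to -4; for the ion to be 1+, Ta = +5.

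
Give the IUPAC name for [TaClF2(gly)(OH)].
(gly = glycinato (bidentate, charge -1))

There is no counter-ion, so the complex is neutral overall.
Ligand charges: 1×hydroxo (-1 each), 1×chloro (-1 each), 2×fluoro (-1 each), 1×glycinato (-1 each); total -5. So Ta + (-5) = 0, giving Ta = +5.
Ligands are named alphabetically: chloro before fluoro before glycinato before hydroxo.

chlorodifluoro(glycinato)hydroxotantalum(V)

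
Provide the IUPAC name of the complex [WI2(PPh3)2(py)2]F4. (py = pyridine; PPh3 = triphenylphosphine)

diiodobis(pyridine)bis(triphenylphosphine)tungsten(VI) fluoride

The 4 fluoride counter-ions carry a total charge of -4, so each complex ion is 4+.
Ligand charges: 2×pyridine (neutral), 2×triphenylphosphine (neutral), 2×iodo (-1 each); total -2. So W + (-2) = 4+, giving W = +6.
Ligands are named alphabetically: iodo before pyridine before triphenylphosphine.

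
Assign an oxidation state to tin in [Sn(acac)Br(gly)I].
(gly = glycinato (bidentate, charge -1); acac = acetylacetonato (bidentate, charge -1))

No counter-ion: the bracketed complex is neutral.
Ligand charges: 1×gly = -1; 1×Br = -1; 1×I = -1; 1×acac = -1; sum -4.
Sn + (-4) = 0 ⇒ Sn is +4.

+4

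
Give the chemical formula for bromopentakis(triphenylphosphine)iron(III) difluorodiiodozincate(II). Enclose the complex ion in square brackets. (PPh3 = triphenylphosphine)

Cation [Fe…]: ligand charges -1, Fe(III) ⇒ ion charge 2+.
Anion [Zn…]: ligand charges -4, Zn(II) ⇒ ion charge 2−.
One 2+ cation balances one 2− anion.

[FeBr(PPh3)5][ZnF2I2]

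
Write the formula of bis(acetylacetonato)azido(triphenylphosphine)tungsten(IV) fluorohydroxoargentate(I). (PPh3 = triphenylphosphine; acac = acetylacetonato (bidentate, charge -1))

Cation [W…]: ligand charges -3, W(IV) ⇒ ion charge 1+.
Anion [Ag…]: ligand charges -2, Ag(I) ⇒ ion charge 1−.
One 1+ cation balances one 1− anion.

[W(acac)2(N3)(PPh3)][AgF(OH)]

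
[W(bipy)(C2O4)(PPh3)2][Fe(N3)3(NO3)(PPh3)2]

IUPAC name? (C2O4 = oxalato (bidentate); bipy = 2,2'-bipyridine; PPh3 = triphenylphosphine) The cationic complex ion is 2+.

(2,2'-bipyridine)oxalatobis(triphenylphosphine)tungsten(IV) triazidonitratobis(triphenylphosphine)ferrate(II)

The complex cation is given as 2+; its ligand charges sum to -2, so W = +4.
A 1:1 salt means the anion carries the equal and opposite charge, 2−.
Anion: ligand charges sum to -4; for the ion to be 2−, Fe = +2.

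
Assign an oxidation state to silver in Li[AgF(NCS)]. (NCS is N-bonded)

+1

1 lithium outside the brackets (+1 each) → the complex ion is 1−.
Ligand charges: 1×F = -1; 1×NCS = -1; sum -2.
Ag + (-2) = 1− ⇒ Ag is +1.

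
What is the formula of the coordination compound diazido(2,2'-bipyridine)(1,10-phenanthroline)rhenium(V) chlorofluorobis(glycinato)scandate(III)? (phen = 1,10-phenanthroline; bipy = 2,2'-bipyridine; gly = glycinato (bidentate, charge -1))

Cation [Re…]: ligand charges -2, Re(V) ⇒ ion charge 3+.
Anion [Sc…]: ligand charges -4, Sc(III) ⇒ ion charge 1−.

[Re(bipy)(N3)2(phen)][ScClF(gly)2]3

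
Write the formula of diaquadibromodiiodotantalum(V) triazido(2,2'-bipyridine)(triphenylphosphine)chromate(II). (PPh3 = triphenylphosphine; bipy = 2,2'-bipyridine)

[TaBr2(H2O)2I2][Cr(bipy)(N3)3(PPh3)]

Cation [Ta…]: ligand charges -4, Ta(V) ⇒ ion charge 1+.
Anion [Cr…]: ligand charges -3, Cr(II) ⇒ ion charge 1−.
One 1+ cation balances one 1− anion.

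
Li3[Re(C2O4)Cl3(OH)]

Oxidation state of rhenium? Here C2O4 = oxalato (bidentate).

+3

3 lithium outside the brackets (+1 each) → the complex ion is 3−.
Ligand charges: 3×Cl = -3; 1×C2O4 = -2; 1×OH = -1; sum -6.
Re + (-6) = 3− ⇒ Re is +3.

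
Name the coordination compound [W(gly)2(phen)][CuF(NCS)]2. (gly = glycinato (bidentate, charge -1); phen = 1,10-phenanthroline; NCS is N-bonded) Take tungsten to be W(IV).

bis(glycinato)(1,10-phenanthroline)tungsten(IV) fluoroisothiocyanatocuprate(I)

Both ions are complex: the cation is named first with the plain metal name, the anion second with the -ate form; each ion's ligands are alphabetised independently.
W is given as +4; the cation's ligand charges sum to -2, so the complex cation is 2+.
With 2 anions per cation, each anion must be 2/2 = 1−.
Anion: ligand charges sum to -2; for the ion to be 1−, Cu = +1.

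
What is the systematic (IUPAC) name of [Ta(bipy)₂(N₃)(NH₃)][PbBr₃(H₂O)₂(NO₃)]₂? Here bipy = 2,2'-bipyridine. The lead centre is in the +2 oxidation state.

Pb is given as +2; the anion's ligand charges sum to -4, so the complex anion is 2−.
With 2 anions per cation, the cation must be 2×2 = 4+.
Cation: ligand charges sum to -1; for the ion to be 4+, Ta = +5.

ammineazidobis(2,2'-bipyridine)tantalum(V) diaquatribromonitratoplumbate(II)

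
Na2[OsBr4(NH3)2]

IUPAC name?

The 2 sodium counter-ions carry a total charge of +2, so each complex ion is 2−.
Ligand charges: 2×ammine (neutral), 4×bromo (-1 each); total -4. So Os + (-4) = 2−, giving Os = +2.
Ligands are named alphabetically: ammine before bromo.
The complex ion is anionic, so osmium takes the -ate form osmate(II).

sodium diamminetetrabromoosmate(II)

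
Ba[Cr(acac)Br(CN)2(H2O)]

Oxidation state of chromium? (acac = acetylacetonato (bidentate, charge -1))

1 barium outside the brackets (+2 each) → the complex ion is 2−.
Ligand charges: 1×acac = -1; 2×CN = -2; 1×Br = -1; 1×H2O neutral; sum -4.
Cr + (-4) = 2− ⇒ Cr is +2.

+2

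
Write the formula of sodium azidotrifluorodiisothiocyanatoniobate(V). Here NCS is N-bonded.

Ligands: 3 fluoro (F, -1), 2 isothiocyanato (NCS, -1), 1 azido (N3, -1). Ligand charge sum = -6.
Charge balance with sodium (+1) requires 1 complex ion per 1 sodium.

Na[NbF3(N3)(NCS)2]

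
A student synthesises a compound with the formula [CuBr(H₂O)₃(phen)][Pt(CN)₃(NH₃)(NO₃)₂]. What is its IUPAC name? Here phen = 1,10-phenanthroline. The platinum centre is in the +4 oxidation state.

Both ions are complex: the cation is named first with the plain metal name, the anion second with the -ate form; each ion's ligands are alphabetised independently.
Pt is given as +4; the anion's ligand charges sum to -5, so the complex anion is 1−.
A 1:1 salt means the cation carries the equal and opposite charge, 1+.
Cation: ligand charges sum to -1; for the ion to be 1+, Cu = +2.

triaquabromo(1,10-phenanthroline)copper(II) amminetricyanodinitratoplatinate(IV)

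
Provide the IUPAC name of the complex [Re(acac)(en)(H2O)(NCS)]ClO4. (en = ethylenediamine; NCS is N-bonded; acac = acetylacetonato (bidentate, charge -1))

The 1 perchlorate counter-ion carries a total charge of -1, so each complex ion is 1+.
Ligand charges: 1×aqua (neutral), 1×ethylenediamine (neutral), 1×isothiocyanato (-1 each), 1×acetylacetonato (-1 each); total -2. So Re + (-2) = 1+, giving Re = +3.
Ligands are named alphabetically: acetylacetonato before aqua before ethylenediamine before isothiocyanato.

(acetylacetonato)aqua(ethylenediamine)isothiocyanatorhenium(III) perchlorate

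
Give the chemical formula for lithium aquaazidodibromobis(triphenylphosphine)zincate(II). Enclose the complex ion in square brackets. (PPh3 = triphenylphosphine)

Ligands: 2 bromo (Br, -1), 1 azido (N3, -1), 2 triphenylphosphine (PPh3, neutral), 1 aqua (H2O, neutral). Ligand charge sum = -3.
Charge balance with lithium (+1) requires 1 complex ion per 1 lithium.

Li[ZnBr2(H2O)(N3)(PPh3)2]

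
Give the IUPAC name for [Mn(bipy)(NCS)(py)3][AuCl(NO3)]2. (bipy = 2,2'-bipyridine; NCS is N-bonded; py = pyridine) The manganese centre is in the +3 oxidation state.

(2,2'-bipyridine)isothiocyanatotris(pyridine)manganese(III) chloronitratoaurate(I)

Both ions are complex: the cation is named first with the plain metal name, the anion second with the -ate form; each ion's ligands are alphabetised independently.
Mn is given as +3; the cation's ligand charges sum to -1, so the complex cation is 2+.
With 2 anions per cation, each anion must be 2/2 = 1−.
Anion: ligand charges sum to -2; for the ion to be 1−, Au = +1.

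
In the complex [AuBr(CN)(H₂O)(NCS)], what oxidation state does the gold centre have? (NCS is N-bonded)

+3

No counter-ion: the bracketed complex is neutral.
Ligand charges: 1×H2O neutral; 1×NCS = -1; 1×Br = -1; 1×CN = -1; sum -3.
Au + (-3) = 0 ⇒ Au is +3.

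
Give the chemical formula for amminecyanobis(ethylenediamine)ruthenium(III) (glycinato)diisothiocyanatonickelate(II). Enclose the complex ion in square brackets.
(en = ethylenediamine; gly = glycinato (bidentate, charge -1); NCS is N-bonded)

Cation [Ru…]: ligand charges -1, Ru(III) ⇒ ion charge 2+.
Anion [Ni…]: ligand charges -3, Ni(II) ⇒ ion charge 1−.
One 2+ cation requires 2 of the 1− anion.

[Ru(CN)(en)2(NH3)][Ni(gly)(NCS)2]2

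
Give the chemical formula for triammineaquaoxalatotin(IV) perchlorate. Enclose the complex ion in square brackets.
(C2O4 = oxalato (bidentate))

[Sn(C2O4)(H2O)(NH3)3](ClO4)2

Ligands: 1 oxalato (C2O4, -2), 1 aqua (H2O, neutral), 3 ammine (NH3, neutral). Ligand charge sum = -2.
With Sn in oxidation state +4, the complex ion is [Sn...]^2+.
Charge balance with perchlorate (-1) requires 1 complex ion per 2 perchlorate.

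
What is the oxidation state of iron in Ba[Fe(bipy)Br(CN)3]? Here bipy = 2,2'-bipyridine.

1 barium outside the brackets (+2 each) → the complex ion is 2−.
Ligand charges: 1×bipy neutral; 3×CN = -3; 1×Br = -1; sum -4.
Fe + (-4) = 2− ⇒ Fe is +2.

+2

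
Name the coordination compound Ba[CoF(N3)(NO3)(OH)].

The 1 barium counter-ion carries a total charge of +2, so each complex ion is 2−.
Ligand charges: 1×nitrato (-1 each), 1×azido (-1 each), 1×fluoro (-1 each), 1×hydroxo (-1 each); total -4. So Co + (-4) = 2−, giving Co = +2.
Ligands are named alphabetically: azido before fluoro before hydroxo before nitrato.
The complex ion is anionic, so cobalt takes the -ate form cobaltate(II).

barium azidofluorohydroxonitratocobaltate(II)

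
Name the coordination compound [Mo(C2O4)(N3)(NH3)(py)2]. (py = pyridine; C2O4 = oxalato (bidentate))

ammineazidooxalatobis(pyridine)molybdenum(III)

There is no counter-ion, so the complex is neutral overall.
Ligand charges: 2×pyridine (neutral), 1×oxalato (-2 each), 1×ammine (neutral), 1×azido (-1 each); total -3. So Mo + (-3) = 0, giving Mo = +3.
Ligands are named alphabetically: ammine before azido before oxalato before pyridine.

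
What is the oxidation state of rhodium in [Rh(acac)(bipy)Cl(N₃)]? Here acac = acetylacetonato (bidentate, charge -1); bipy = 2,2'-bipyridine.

No counter-ion: the bracketed complex is neutral.
Ligand charges: 1×acac = -1; 1×bipy neutral; 1×N3 = -1; 1×Cl = -1; sum -3.
Rh + (-3) = 0 ⇒ Rh is +3.

+3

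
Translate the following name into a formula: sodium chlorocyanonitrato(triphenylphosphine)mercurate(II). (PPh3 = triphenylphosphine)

Ligands: 1 nitrato (NO3, -1), 1 cyano (CN, -1), 1 triphenylphosphine (PPh3, neutral), 1 chloro (Cl, -1). Ligand charge sum = -3.
With Hg in oxidation state +2, the complex ion is [Hg...]^1−.
Charge balance with sodium (+1) requires 1 complex ion per 1 sodium.

Na[HgCl(CN)(NO3)(PPh3)]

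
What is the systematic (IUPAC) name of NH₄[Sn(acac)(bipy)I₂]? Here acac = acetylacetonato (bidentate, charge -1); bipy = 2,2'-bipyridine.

The 1 ammonium counter-ion carries a total charge of +1, so each complex ion is 1−.
Ligand charges: 1×acetylacetonato (-1 each), 1×2,2'-bipyridine (neutral), 2×iodo (-1 each); total -3. So Sn + (-3) = 1−, giving Sn = +2.
Ligands are named alphabetically: acetylacetonato before bipyridine before iodo.
The complex ion is anionic, so tin takes the -ate form stannate(II).

ammonium (acetylacetonato)(2,2'-bipyridine)diiodostannate(II)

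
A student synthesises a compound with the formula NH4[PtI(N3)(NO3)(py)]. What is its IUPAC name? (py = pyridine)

ammonium azidoiodonitrato(pyridine)platinate(II)

The 1 ammonium counter-ion carries a total charge of +1, so each complex ion is 1−.
Ligand charges: 1×iodo (-1 each), 1×nitrato (-1 each), 1×pyridine (neutral), 1×azido (-1 each); total -3. So Pt + (-3) = 1−, giving Pt = +2.
Ligands are named alphabetically: azido before iodo before nitrato before pyridine.
The complex ion is anionic, so platinum takes the -ate form platinate(II).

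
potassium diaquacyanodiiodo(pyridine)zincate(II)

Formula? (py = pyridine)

K[Zn(CN)(H2O)2I2(py)]

Ligands: 1 cyano (CN, -1), 1 pyridine (py, neutral), 2 iodo (I, -1), 2 aqua (H2O, neutral). Ligand charge sum = -3.
With Zn in oxidation state +2, the complex ion is [Zn...]^1−.
Charge balance with potassium (+1) requires 1 complex ion per 1 potassium.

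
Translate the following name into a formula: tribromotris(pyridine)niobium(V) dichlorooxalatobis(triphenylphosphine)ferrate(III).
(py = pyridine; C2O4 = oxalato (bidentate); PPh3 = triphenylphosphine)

[NbBr3(py)3][Fe(C2O4)Cl2(PPh3)2]2

Cation [Nb…]: ligand charges -3, Nb(V) ⇒ ion charge 2+.
Anion [Fe…]: ligand charges -4, Fe(III) ⇒ ion charge 1−.
One 2+ cation requires 2 of the 1− anion.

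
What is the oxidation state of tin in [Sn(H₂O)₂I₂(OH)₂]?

+4

No counter-ion: the bracketed complex is neutral.
Ligand charges: 2×H2O neutral; 2×I = -2; 2×OH = -2; sum -4.
Sn + (-4) = 0 ⇒ Sn is +4.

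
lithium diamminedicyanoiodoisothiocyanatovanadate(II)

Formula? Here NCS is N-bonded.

Li2[V(CN)2I(NCS)(NH3)2]

Ligands: 2 cyano (CN, -1), 1 isothiocyanato (NCS, -1), 1 iodo (I, -1), 2 ammine (NH3, neutral). Ligand charge sum = -4.
With V in oxidation state +2, the complex ion is [V...]^2−.
Charge balance with lithium (+1) requires 1 complex ion per 2 lithium.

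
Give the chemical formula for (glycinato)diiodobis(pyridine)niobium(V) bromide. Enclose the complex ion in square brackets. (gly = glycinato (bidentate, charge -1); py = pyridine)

Ligands: 1 glycinato (gly, -1), 2 iodo (I, -1), 2 pyridine (py, neutral). Ligand charge sum = -3.
With Nb in oxidation state +5, the complex ion is [Nb...]^2+.
Charge balance with bromide (-1) requires 1 complex ion per 2 bromide.

[Nb(gly)I2(py)2]Br2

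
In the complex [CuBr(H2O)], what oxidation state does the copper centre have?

+1

No counter-ion: the bracketed complex is neutral.
Ligand charges: 1×Br = -1; 1×H2O neutral; sum -1.
Cu + (-1) = 0 ⇒ Cu is +1.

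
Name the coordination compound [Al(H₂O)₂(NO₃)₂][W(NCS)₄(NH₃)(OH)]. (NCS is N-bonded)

Aluminium is always +3 in its complexes; the cation's ligand charges sum to -2, so the complex cation is 1+.
A 1:1 salt means the anion carries the equal and opposite charge, 1−.
Anion: ligand charges sum to -5; for the ion to be 1−, W = +4.

diaquadinitratoaluminium(III) amminehydroxotetraisothiocyanatotungstate(IV)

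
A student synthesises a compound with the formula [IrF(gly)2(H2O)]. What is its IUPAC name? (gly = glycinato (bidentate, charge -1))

There is no counter-ion, so the complex is neutral overall.
Ligand charges: 1×aqua (neutral), 2×glycinato (-1 each), 1×fluoro (-1 each); total -3. So Ir + (-3) = 0, giving Ir = +3.
Ligands are named alphabetically: aqua before fluoro before glycinato.

aquafluorobis(glycinato)iridium(III)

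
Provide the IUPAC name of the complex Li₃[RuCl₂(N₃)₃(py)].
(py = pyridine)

The 3 lithium counter-ions carry a total charge of +3, so each complex ion is 3−.
Ligand charges: 1×pyridine (neutral), 3×azido (-1 each), 2×chloro (-1 each); total -5. So Ru + (-5) = 3−, giving Ru = +2.
Ligands are named alphabetically: azido before chloro before pyridine.
The complex ion is anionic, so ruthenium takes the -ate form ruthenate(II).

lithium triazidodichloro(pyridine)ruthenate(II)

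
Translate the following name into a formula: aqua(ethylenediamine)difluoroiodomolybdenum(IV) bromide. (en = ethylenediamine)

[Mo(en)F2(H2O)I]Br

Ligands: 1 aqua (H2O, neutral), 2 fluoro (F, -1), 1 iodo (I, -1), 1 ethylenediamine (en, neutral). Ligand charge sum = -3.
With Mo in oxidation state +4, the complex ion is [Mo...]^1+.
Charge balance with bromide (-1) requires 1 complex ion per 1 bromide.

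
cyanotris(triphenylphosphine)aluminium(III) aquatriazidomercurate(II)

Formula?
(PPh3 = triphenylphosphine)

[Al(CN)(PPh3)3][Hg(H2O)(N3)3]2

Cation [Al…]: ligand charges -1, Al(III) ⇒ ion charge 2+.
Anion [Hg…]: ligand charges -3, Hg(II) ⇒ ion charge 1−.
One 2+ cation requires 2 of the 1− anion.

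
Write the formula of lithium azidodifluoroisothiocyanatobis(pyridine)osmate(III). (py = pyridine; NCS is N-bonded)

Ligands: 2 fluoro (F, -1), 1 azido (N3, -1), 2 pyridine (py, neutral), 1 isothiocyanato (NCS, -1). Ligand charge sum = -4.
With Os in oxidation state +3, the complex ion is [Os...]^1−.
Charge balance with lithium (+1) requires 1 complex ion per 1 lithium.

Li[OsF2(N3)(NCS)(py)2]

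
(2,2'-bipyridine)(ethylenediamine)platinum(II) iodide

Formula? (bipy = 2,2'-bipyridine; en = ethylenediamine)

Ligands: 1 2,2'-bipyridine (bipy, neutral), 1 ethylenediamine (en, neutral). Ligand charge sum = 0.
With Pt in oxidation state +2, the complex ion is [Pt...]^2+.
Charge balance with iodide (-1) requires 1 complex ion per 2 iodide.

[Pt(bipy)(en)]I2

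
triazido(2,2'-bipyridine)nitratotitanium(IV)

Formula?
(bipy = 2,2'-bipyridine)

Ligands: 3 azido (N3, -1), 1 nitrato (NO3, -1), 1 2,2'-bipyridine (bipy, neutral). Ligand charge sum = -4.
With Ti in oxidation state +4, the complex ion is [Ti...].

[Ti(bipy)(N3)3(NO3)]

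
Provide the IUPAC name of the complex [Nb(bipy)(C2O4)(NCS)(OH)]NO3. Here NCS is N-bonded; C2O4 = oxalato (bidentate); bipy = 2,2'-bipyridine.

The 1 nitrate counter-ion carries a total charge of -1, so each complex ion is 1+.
Ligand charges: 1×hydroxo (-1 each), 1×isothiocyanato (-1 each), 1×oxalato (-2 each), 1×2,2'-bipyridine (neutral); total -4. So Nb + (-4) = 1+, giving Nb = +5.
Ligands are named alphabetically: bipyridine before hydroxo before isothiocyanato before oxalato.

(2,2'-bipyridine)hydroxoisothiocyanatooxalatoniobium(V) nitrate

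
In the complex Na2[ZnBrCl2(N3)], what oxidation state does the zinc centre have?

2 sodium outside the brackets (+1 each) → the complex ion is 2−.
Ligand charges: 1×N3 = -1; 2×Cl = -2; 1×Br = -1; sum -4.
Zn + (-4) = 2− ⇒ Zn is +2.

+2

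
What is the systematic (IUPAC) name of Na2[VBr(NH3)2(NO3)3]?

sodium diamminebromotrinitratovanadate(II)

The 2 sodium counter-ions carry a total charge of +2, so each complex ion is 2−.
Ligand charges: 2×ammine (neutral), 3×nitrato (-1 each), 1×bromo (-1 each); total -4. So V + (-4) = 2−, giving V = +2.
The complex ion is anionic, so vanadium takes the -ate form vanadate(II).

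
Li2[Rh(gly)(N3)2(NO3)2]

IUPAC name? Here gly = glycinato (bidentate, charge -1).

lithium diazido(glycinato)dinitratorhodate(III)

The 2 lithium counter-ions carry a total charge of +2, so each complex ion is 2−.
Ligand charges: 2×azido (-1 each), 1×glycinato (-1 each), 2×nitrato (-1 each); total -5. So Rh + (-5) = 2−, giving Rh = +3.
Ligands are named alphabetically: azido before glycinato before nitrato.
The complex ion is anionic, so rhodium takes the -ate form rhodate(III).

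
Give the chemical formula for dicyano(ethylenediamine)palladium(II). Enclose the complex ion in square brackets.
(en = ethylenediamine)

Ligands: 2 cyano (CN, -1), 1 ethylenediamine (en, neutral). Ligand charge sum = -2.
With Pd in oxidation state +2, the complex ion is [Pd...].

[Pd(CN)2(en)]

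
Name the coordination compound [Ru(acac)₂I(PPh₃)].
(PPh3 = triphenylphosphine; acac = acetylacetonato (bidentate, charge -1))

bis(acetylacetonato)iodo(triphenylphosphine)ruthenium(III)

There is no counter-ion, so the complex is neutral overall.
Ligand charges: 1×triphenylphosphine (neutral), 2×acetylacetonato (-1 each), 1×iodo (-1 each); total -3. So Ru + (-3) = 0, giving Ru = +3.
Ligands are named alphabetically: acetylacetonato before iodo before triphenylphosphine.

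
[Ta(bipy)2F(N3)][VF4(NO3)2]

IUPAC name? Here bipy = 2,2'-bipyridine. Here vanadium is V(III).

Both ions are complex: the cation is named first with the plain metal name, the anion second with the -ate form; each ion's ligands are alphabetised independently.
V is given as +3; the anion's ligand charges sum to -6, so the complex anion is 3−.
A 1:1 salt means the cation carries the equal and opposite charge, 3+.
Cation: ligand charges sum to -2; for the ion to be 3+, Ta = +5.

azidobis(2,2'-bipyridine)fluorotantalum(V) tetrafluorodinitratovanadate(III)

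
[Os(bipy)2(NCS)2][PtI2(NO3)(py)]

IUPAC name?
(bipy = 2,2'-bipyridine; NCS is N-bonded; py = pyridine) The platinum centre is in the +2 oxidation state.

Both ions are complex: the cation is named first with the plain metal name, the anion second with the -ate form; each ion's ligands are alphabetised independently.
Pt is given as +2; the anion's ligand charges sum to -3, so the complex anion is 1−.
A 1:1 salt means the cation carries the equal and opposite charge, 1+.
Cation: ligand charges sum to -2; for the ion to be 1+, Os = +3.

bis(2,2'-bipyridine)diisothiocyanatoosmium(III) diiodonitrato(pyridine)platinate(II)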